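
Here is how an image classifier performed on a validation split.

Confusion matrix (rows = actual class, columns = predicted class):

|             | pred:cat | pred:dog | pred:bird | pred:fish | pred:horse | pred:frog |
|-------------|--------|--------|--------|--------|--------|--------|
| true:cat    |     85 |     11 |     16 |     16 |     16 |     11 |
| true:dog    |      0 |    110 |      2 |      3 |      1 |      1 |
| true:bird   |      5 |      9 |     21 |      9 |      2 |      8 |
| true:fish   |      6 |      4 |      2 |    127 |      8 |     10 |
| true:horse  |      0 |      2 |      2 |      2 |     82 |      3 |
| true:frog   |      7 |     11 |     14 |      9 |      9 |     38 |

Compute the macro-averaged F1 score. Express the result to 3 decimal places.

Per-class F1 score (2·TP/(2·TP+FP+FN)):
  cat: TP=85, FP=0+5+6+0+7=18, FN=11+16+16+16+11=70 → 170/258 = 0.6589
  dog: TP=110, FP=11+9+4+2+11=37, FN=0+2+3+1+1=7 → 220/264 = 0.8333
  bird: TP=21, FP=16+2+2+2+14=36, FN=5+9+9+2+8=33 → 42/111 = 0.3784
  fish: TP=127, FP=16+3+9+2+9=39, FN=6+4+2+8+10=30 → 254/323 = 0.7864
  horse: TP=82, FP=16+1+2+8+9=36, FN=0+2+2+2+3=9 → 164/209 = 0.7847
  frog: TP=38, FP=11+1+8+10+3=33, FN=7+11+14+9+9=50 → 76/159 = 0.4780
Macro-F1 score = mean = (0.6589 + 0.8333 + 0.3784 + 0.7864 + 0.7847 + 0.4780) / 6 = 0.653

0.653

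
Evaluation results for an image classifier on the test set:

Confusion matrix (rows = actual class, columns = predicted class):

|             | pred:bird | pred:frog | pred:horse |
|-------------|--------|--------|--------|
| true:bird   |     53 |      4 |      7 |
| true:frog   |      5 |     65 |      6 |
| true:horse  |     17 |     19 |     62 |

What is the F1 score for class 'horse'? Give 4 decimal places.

0.7168

Take TP from the diagonal, FP from the rest of the 'horse' prediction marginal, FN from the rest of the 'horse' actual marginal.
F1 score = 2·TP/(2·TP+FP+FN).
horse: TP=62, FP=7+6=13, FN=17+19=36 → 124/173 = 0.71676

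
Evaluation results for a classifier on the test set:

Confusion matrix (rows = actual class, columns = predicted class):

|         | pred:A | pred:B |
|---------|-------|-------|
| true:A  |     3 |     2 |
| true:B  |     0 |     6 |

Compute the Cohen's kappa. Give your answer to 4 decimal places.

Observed agreement pₒ = trace/N = 9/11 = 0.81818
Expected agreement pₑ = Σ (rowᵢ·colᵢ)/N² = (5·3 + 6·8)/11² = 0.52066
κ = (pₒ − pₑ)/(1 − pₑ) = (0.81818 − 0.52066)/(1 − 0.52066) = 0.6207

0.6207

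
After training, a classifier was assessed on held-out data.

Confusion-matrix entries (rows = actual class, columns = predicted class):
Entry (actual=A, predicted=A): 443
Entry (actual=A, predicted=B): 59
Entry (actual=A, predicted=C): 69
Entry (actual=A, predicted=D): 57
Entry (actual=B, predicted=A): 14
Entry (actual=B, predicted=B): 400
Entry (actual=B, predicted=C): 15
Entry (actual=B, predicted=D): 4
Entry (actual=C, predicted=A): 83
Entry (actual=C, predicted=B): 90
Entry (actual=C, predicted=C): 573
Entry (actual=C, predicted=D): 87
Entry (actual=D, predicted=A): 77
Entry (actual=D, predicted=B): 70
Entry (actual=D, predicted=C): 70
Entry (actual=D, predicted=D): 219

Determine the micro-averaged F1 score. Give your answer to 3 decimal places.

Micro-averaging pools counts across classes: ΣTP=1635, ΣFP=695, ΣFN=695.
Micro-F1 score = 2·TP/(2·TP+FP+FN) on pooled counts = 0.702 (equals overall accuracy in single-label multiclass).

0.702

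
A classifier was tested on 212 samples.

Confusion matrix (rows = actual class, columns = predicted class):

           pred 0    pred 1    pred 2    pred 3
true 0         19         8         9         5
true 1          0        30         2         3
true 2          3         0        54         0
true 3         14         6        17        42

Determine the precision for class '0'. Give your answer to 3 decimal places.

precision = TP/(TP+FP).
0: TP=19, FP=0+3+14=17 → 19/36 = 0.5278

0.528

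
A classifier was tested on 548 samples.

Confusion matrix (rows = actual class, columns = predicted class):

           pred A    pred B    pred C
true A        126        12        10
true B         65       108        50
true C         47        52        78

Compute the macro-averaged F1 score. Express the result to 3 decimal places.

0.565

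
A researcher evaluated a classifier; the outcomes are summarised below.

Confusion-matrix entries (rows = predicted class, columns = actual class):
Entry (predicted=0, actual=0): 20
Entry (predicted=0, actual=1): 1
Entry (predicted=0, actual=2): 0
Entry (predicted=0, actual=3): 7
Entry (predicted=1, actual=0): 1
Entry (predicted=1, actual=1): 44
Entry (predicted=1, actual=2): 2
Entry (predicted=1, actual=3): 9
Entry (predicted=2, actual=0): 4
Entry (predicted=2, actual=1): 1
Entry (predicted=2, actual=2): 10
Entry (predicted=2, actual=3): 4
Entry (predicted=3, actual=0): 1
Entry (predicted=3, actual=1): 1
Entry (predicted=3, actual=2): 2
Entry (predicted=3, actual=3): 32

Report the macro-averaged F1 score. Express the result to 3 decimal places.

Per-class F1 score (2·TP/(2·TP+FP+FN)):
  0: TP=20, FP=1+0+7=8, FN=1+4+1=6 → 40/54 = 0.7407
  1: TP=44, FP=1+2+9=12, FN=1+1+1=3 → 88/103 = 0.8544
  2: TP=10, FP=4+1+4=9, FN=0+2+2=4 → 20/33 = 0.6061
  3: TP=32, FP=1+1+2=4, FN=7+9+4=20 → 64/88 = 0.7273
Macro-F1 score = mean = (0.7407 + 0.8544 + 0.6061 + 0.7273) / 4 = 0.732

0.732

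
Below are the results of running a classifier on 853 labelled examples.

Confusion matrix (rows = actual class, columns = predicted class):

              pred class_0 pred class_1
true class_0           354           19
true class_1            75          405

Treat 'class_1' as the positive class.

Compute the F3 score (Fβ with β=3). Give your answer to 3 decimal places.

0.854

Fβ = (1+β²)·TP / ((1+β²)·TP + β²·FN + FP), with β²=9
= 10·405 / (10·405 + 9·75 + 19) = 0.854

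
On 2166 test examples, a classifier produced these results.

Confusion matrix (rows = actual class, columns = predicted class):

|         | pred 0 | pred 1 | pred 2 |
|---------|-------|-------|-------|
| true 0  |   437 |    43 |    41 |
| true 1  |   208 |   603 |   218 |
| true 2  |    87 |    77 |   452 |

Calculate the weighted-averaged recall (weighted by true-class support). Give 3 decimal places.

Per-class recall (TP/(TP+FN)):
  0: TP=437, FN=43+41=84 → 437/521 = 0.8388
  1: TP=603, FN=208+218=426 → 603/1029 = 0.5860
  2: TP=452, FN=87+77=164 → 452/616 = 0.7338
Weighted-recall = Σ (supportᵢ/N)·recallᵢ with N=2166: (521/2166)·0.8388 + (1029/2166)·0.5860 + (616/2166)·0.7338 = 0.689

0.689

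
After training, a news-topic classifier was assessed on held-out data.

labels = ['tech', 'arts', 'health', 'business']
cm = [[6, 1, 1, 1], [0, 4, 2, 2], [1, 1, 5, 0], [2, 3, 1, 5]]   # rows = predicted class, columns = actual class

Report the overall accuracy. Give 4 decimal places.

0.5714

Accuracy = trace / total = (6+4+5+5=20) / 35 = 20/35 = 0.5714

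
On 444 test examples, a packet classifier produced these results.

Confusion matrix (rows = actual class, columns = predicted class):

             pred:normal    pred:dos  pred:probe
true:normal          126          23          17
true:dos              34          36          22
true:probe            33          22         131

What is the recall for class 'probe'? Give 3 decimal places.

Treat 'probe' as positive and all other classes as negative.
recall = TP/(TP+FN).
probe: TP=131, FN=33+22=55 → 131/186 = 0.7043

0.704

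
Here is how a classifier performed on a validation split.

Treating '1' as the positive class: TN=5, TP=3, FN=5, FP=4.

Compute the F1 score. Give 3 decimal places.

Precision = TP/(TP+FP) = 3/7 = 0.4286
Recall = TP/(TP+FN) = 3/8 = 0.3750
F1 = 2·TP/(2·TP+FP+FN) = 6/15 = 0.400

0.400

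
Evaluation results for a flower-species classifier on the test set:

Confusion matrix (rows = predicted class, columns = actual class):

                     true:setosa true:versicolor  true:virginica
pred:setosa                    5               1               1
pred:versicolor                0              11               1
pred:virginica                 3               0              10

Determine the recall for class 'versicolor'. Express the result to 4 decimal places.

Take TP from the diagonal, FP from the rest of the 'versicolor' prediction marginal, FN from the rest of the 'versicolor' actual marginal.
recall = TP/(TP+FN).
versicolor: TP=11, FN=1+0=1 → 11/12 = 0.91667

0.9167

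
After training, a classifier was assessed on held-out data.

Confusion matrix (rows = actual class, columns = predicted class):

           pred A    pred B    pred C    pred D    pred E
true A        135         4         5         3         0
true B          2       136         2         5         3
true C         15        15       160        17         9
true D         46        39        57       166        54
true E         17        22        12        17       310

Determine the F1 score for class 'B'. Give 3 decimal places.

One-vs-rest for 'B': TP = diagonal; FP = other classes predicted 'B'; FN = 'B' predicted as other.
F1 score = 2·TP/(2·TP+FP+FN).
B: TP=136, FP=4+15+39+22=80, FN=2+2+5+3=12 → 272/364 = 0.7473

0.747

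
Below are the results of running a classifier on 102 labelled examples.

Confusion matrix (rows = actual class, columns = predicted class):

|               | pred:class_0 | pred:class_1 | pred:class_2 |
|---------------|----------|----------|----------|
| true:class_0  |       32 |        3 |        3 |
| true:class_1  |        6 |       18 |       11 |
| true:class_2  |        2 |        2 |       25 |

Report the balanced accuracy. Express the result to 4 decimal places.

Balanced accuracy = mean of per-class recall.
  class_0: recall = 32/38 = 0.84211
  class_1: recall = 18/35 = 0.51429
  class_2: recall = 25/29 = 0.86207
Mean = (0.84211 + 0.51429 + 0.86207) / 3 = 0.7395

0.7395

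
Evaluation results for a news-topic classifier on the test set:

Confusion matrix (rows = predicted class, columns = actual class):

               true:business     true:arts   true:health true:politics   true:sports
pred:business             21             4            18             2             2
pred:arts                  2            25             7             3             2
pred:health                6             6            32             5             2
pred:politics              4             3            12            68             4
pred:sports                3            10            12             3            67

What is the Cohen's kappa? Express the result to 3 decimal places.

Observed agreement pₒ = trace/N = 213/323 = 0.6594
Expected agreement pₑ = Σ (rowᵢ·colᵢ)/N² = (36·47 + 48·39 + 81·51 + 81·91 + 77·95)/323² = 0.2145
κ = (pₒ − pₑ)/(1 − pₑ) = (0.6594 − 0.2145)/(1 − 0.2145) = 0.566

0.566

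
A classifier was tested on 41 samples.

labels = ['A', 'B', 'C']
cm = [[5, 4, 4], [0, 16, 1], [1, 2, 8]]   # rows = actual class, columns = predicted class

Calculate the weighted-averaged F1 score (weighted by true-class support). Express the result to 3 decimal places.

Per-class F1 score (2·TP/(2·TP+FP+FN)):
  A: TP=5, FP=0+1=1, FN=4+4=8 → 10/19 = 0.5263
  B: TP=16, FP=4+2=6, FN=0+1=1 → 32/39 = 0.8205
  C: TP=8, FP=4+1=5, FN=1+2=3 → 16/24 = 0.6667
Weighted-F1 score = Σ (supportᵢ/N)·F1 scoreᵢ with N=41: (13/41)·0.5263 + (17/41)·0.8205 + (11/41)·0.6667 = 0.686

0.686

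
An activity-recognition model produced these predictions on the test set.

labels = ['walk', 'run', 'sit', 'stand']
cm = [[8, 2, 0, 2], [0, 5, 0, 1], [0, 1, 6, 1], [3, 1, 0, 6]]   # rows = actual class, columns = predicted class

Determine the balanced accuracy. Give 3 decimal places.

0.713

Balanced accuracy = mean of per-class recall.
  walk: recall = 8/12 = 0.6667
  run: recall = 5/6 = 0.8333
  sit: recall = 6/8 = 0.7500
  stand: recall = 6/10 = 0.6000
Mean = (0.6667 + 0.8333 + 0.7500 + 0.6000) / 4 = 0.713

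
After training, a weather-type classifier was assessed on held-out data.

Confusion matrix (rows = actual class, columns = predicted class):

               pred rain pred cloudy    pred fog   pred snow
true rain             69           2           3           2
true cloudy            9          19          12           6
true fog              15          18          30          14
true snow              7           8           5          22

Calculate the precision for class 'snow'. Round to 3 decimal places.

0.500

precision = TP/(TP+FP).
snow: TP=22, FP=2+6+14=22 → 22/44 = 0.5000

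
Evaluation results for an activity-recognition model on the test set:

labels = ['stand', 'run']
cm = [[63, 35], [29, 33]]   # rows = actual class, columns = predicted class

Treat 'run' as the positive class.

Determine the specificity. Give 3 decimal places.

Specificity = TN/(TN+FP) = 63/(63+35) = 0.643

0.643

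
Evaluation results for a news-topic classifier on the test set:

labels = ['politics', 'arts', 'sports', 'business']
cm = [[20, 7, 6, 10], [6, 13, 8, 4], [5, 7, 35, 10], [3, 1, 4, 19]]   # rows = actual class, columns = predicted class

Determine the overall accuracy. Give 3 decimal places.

Accuracy = trace / total = (20+13+35+19=87) / 158 = 87/158 = 0.551

0.551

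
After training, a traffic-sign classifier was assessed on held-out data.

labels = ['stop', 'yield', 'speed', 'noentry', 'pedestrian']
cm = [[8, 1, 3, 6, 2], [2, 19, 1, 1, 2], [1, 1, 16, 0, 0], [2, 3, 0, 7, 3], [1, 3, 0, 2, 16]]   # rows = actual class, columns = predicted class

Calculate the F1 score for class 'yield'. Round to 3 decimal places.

0.731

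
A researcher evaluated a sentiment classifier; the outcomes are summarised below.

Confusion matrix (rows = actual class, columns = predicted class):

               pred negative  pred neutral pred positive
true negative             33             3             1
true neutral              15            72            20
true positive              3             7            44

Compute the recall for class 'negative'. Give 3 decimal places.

0.892

Treat 'negative' as positive and all other classes as negative.
recall = TP/(TP+FN).
negative: TP=33, FN=3+1=4 → 33/37 = 0.8919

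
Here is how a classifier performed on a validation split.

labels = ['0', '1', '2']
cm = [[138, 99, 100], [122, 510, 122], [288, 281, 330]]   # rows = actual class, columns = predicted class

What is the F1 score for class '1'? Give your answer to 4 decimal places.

Treat '1' as positive and all other classes as negative.
F1 score = 2·TP/(2·TP+FP+FN).
1: TP=510, FP=99+281=380, FN=122+122=244 → 1020/1644 = 0.62044

0.6204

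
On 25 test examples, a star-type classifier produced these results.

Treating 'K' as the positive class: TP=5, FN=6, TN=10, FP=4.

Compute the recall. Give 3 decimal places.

0.455

Recall = TP/(TP+FN) = 5/(5+6) = 5/11 = 0.455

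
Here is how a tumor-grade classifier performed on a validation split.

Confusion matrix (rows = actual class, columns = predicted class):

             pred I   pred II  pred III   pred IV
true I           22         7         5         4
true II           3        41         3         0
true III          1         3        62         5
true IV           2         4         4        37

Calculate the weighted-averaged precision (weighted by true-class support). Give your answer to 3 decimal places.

0.799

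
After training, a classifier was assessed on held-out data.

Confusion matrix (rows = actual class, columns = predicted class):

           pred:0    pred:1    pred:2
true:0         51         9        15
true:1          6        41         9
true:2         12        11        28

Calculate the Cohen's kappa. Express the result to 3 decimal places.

Observed agreement pₒ = trace/N = 120/182 = 0.6593
Expected agreement pₑ = Σ (rowᵢ·colᵢ)/N² = (75·69 + 56·61 + 51·52)/182² = 0.3394
κ = (pₒ − pₑ)/(1 − pₑ) = (0.6593 − 0.3394)/(1 − 0.3394) = 0.484

0.484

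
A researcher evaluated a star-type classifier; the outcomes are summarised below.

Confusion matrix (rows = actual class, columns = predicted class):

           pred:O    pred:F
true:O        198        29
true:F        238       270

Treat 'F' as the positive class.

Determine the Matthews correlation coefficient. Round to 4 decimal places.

MCC = (TP·TN − FP·FN) / √((TP+FP)(TP+FN)(TN+FP)(TN+FN))
Numerator = 270·198 − 29·238 = 46558
Denominator = √(299·508·227·436) = √15033055024 = 122609.3594
MCC = 46558 / 122609.3594 = 0.3797

0.3797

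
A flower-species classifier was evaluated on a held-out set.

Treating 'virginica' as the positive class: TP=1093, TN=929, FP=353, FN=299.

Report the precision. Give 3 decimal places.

0.756

Precision = TP/(TP+FP) = 1093/(1093+353) = 1093/1446 = 0.756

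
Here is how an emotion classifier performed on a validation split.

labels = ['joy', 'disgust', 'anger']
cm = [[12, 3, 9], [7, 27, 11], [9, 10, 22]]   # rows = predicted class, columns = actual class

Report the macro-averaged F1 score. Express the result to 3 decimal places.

0.542

Per-class F1 score (2·TP/(2·TP+FP+FN)):
  joy: TP=12, FP=3+9=12, FN=7+9=16 → 24/52 = 0.4615
  disgust: TP=27, FP=7+11=18, FN=3+10=13 → 54/85 = 0.6353
  anger: TP=22, FP=9+10=19, FN=9+11=20 → 44/83 = 0.5301
Macro-F1 score = mean = (0.4615 + 0.6353 + 0.5301) / 3 = 0.542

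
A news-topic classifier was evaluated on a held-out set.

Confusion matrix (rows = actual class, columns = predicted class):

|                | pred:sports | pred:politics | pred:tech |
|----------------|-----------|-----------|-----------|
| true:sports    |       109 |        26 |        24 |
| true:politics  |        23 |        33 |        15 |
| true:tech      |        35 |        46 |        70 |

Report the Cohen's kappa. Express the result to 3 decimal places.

0.320

Observed agreement pₒ = trace/N = 212/381 = 0.5564
Expected agreement pₑ = Σ (rowᵢ·colᵢ)/N² = (159·167 + 71·105 + 151·109)/381² = 0.3477
κ = (pₒ − pₑ)/(1 − pₑ) = (0.5564 − 0.3477)/(1 − 0.3477) = 0.320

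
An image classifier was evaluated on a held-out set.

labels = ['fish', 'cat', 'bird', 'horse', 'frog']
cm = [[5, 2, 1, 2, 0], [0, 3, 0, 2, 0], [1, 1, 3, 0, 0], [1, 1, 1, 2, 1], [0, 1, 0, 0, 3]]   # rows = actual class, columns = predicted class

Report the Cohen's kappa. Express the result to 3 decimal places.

0.411

Observed agreement pₒ = trace/N = 16/30 = 0.5333
Expected agreement pₑ = Σ (rowᵢ·colᵢ)/N² = (10·7 + 5·8 + 5·5 + 6·6 + 4·4)/30² = 0.2078
κ = (pₒ − pₑ)/(1 − pₑ) = (0.5333 − 0.2078)/(1 − 0.2078) = 0.411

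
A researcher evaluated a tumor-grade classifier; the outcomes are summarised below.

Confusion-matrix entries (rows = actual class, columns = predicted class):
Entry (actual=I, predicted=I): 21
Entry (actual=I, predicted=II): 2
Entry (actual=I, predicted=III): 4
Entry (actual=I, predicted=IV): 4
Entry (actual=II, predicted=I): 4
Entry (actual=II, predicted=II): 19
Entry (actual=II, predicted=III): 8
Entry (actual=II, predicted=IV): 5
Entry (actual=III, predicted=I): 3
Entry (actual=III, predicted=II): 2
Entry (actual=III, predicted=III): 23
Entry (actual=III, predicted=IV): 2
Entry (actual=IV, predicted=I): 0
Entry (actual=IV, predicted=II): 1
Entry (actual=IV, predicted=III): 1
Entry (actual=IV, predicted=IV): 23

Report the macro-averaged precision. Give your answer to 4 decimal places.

0.7143

Per-class precision (TP/(TP+FP)):
  I: TP=21, FP=4+3+0=7 → 21/28 = 0.75000
  II: TP=19, FP=2+2+1=5 → 19/24 = 0.79167
  III: TP=23, FP=4+8+1=13 → 23/36 = 0.63889
  IV: TP=23, FP=4+5+2=11 → 23/34 = 0.67647
Macro-precision = mean = (0.75000 + 0.79167 + 0.63889 + 0.67647) / 4 = 0.7143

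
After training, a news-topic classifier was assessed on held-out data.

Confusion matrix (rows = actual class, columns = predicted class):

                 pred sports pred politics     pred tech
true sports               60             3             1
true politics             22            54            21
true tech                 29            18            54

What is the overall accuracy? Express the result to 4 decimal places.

0.6412

Accuracy = trace / total = (60+54+54=168) / 262 = 168/262 = 0.6412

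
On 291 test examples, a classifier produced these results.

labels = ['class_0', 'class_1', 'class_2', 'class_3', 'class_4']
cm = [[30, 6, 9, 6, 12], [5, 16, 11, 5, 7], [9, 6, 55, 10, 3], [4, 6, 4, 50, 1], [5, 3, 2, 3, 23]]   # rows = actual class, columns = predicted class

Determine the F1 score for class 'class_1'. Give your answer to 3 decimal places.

Treat 'class_1' as positive and all other classes as negative.
F1 score = 2·TP/(2·TP+FP+FN).
class_1: TP=16, FP=6+6+6+3=21, FN=5+11+5+7=28 → 32/81 = 0.3951

0.395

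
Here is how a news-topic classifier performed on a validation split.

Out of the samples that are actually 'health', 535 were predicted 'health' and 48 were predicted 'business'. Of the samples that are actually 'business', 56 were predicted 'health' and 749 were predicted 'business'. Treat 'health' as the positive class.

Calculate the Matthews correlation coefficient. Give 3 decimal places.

MCC = (TP·TN − FP·FN) / √((TP+FP)(TP+FN)(TN+FP)(TN+FN))
Numerator = 535·749 − 56·48 = 398027
Denominator = √(591·583·805·797) = √221060036505 = 470170.2208
MCC = 398027 / 470170.2208 = 0.847

0.847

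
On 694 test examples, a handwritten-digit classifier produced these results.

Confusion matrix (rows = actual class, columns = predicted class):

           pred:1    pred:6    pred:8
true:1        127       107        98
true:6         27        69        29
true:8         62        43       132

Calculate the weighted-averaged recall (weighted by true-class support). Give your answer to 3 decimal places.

0.473

Per-class recall (TP/(TP+FN)):
  1: TP=127, FN=107+98=205 → 127/332 = 0.3825
  6: TP=69, FN=27+29=56 → 69/125 = 0.5520
  8: TP=132, FN=62+43=105 → 132/237 = 0.5570
Weighted-recall = Σ (supportᵢ/N)·recallᵢ with N=694: (332/694)·0.3825 + (125/694)·0.5520 + (237/694)·0.5570 = 0.473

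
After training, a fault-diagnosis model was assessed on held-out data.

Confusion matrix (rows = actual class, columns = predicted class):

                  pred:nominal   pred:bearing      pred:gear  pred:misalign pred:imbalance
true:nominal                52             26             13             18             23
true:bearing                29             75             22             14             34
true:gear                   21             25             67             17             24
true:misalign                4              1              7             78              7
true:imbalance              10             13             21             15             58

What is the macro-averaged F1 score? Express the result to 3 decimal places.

0.493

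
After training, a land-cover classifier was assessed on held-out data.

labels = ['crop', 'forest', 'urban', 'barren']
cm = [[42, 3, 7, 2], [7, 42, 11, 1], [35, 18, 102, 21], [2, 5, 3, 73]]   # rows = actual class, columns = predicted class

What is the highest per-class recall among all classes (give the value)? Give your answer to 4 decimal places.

Per-class recall (TP/(TP+FN)):
  crop: TP=42, FN=3+7+2=12 → 42/54 = 0.77778
  forest: TP=42, FN=7+11+1=19 → 42/61 = 0.68852
  urban: TP=102, FN=35+18+21=74 → 102/176 = 0.57955
  barren: TP=73, FN=2+5+3=10 → 73/83 = 0.87952
Highest is class 'barren' with recall = 0.8795.

0.8795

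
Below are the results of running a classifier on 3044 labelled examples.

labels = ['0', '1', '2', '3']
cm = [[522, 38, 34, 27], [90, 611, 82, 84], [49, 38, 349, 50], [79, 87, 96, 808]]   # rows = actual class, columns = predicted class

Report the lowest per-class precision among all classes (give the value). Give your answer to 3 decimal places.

0.622

Per-class precision (TP/(TP+FP)):
  0: TP=522, FP=90+49+79=218 → 522/740 = 0.7054
  1: TP=611, FP=38+38+87=163 → 611/774 = 0.7894
  2: TP=349, FP=34+82+96=212 → 349/561 = 0.6221
  3: TP=808, FP=27+84+50=161 → 808/969 = 0.8338
Lowest is class '2' with precision = 0.622.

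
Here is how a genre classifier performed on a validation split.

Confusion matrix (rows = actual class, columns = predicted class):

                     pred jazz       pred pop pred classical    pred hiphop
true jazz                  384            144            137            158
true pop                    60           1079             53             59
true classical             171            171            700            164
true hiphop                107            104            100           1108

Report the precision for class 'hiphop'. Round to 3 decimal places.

0.744

One-vs-rest for 'hiphop': TP = diagonal; FP = other classes predicted 'hiphop'; FN = 'hiphop' predicted as other.
precision = TP/(TP+FP).
hiphop: TP=1108, FP=158+59+164=381 → 1108/1489 = 0.7441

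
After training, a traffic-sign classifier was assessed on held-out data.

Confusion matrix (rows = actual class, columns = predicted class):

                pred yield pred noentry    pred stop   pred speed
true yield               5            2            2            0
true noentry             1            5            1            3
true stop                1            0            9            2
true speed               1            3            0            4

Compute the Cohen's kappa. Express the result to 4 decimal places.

0.4492

Observed agreement pₒ = trace/N = 23/39 = 0.58974
Expected agreement pₑ = Σ (rowᵢ·colᵢ)/N² = (9·8 + 10·10 + 12·12 + 8·9)/39² = 0.25510
κ = (pₒ − pₑ)/(1 − pₑ) = (0.58974 − 0.25510)/(1 − 0.25510) = 0.4492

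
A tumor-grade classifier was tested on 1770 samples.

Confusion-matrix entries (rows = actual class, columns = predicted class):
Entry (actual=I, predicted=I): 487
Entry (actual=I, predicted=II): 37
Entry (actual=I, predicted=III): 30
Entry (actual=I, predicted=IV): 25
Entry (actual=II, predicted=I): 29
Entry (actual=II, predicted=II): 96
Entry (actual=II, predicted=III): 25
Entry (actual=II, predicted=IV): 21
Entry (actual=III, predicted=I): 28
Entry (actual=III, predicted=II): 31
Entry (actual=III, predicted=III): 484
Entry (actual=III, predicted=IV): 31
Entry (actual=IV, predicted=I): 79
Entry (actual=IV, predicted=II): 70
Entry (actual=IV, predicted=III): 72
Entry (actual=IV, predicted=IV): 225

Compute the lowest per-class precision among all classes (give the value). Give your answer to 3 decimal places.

0.410

Per-class precision (TP/(TP+FP)):
  I: TP=487, FP=29+28+79=136 → 487/623 = 0.7817
  II: TP=96, FP=37+31+70=138 → 96/234 = 0.4103
  III: TP=484, FP=30+25+72=127 → 484/611 = 0.7921
  IV: TP=225, FP=25+21+31=77 → 225/302 = 0.7450
Lowest is class 'II' with precision = 0.410.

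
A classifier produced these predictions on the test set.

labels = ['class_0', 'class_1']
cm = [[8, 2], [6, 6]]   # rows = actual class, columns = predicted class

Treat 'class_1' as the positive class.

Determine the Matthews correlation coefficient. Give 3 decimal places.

0.311

MCC = (TP·TN − FP·FN) / √((TP+FP)(TP+FN)(TN+FP)(TN+FN))
Numerator = 6·8 − 2·6 = 36
Denominator = √(8·12·10·14) = √13440 = 115.9310
MCC = 36 / 115.9310 = 0.311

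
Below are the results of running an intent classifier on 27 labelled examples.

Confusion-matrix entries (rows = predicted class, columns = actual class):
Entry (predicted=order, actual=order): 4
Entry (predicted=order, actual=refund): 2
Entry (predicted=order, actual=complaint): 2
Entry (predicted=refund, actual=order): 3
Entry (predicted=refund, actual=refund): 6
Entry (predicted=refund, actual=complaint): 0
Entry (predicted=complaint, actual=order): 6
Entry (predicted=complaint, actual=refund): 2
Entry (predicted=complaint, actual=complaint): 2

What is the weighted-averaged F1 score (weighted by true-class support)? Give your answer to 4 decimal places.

0.4597

Per-class F1 score (2·TP/(2·TP+FP+FN)):
  order: TP=4, FP=2+2=4, FN=3+6=9 → 8/21 = 0.38095
  refund: TP=6, FP=3+0=3, FN=2+2=4 → 12/19 = 0.63158
  complaint: TP=2, FP=6+2=8, FN=2+0=2 → 4/14 = 0.28571
Weighted-F1 score = Σ (supportᵢ/N)·F1 scoreᵢ with N=27: (13/27)·0.38095 + (10/27)·0.63158 + (4/27)·0.28571 = 0.4597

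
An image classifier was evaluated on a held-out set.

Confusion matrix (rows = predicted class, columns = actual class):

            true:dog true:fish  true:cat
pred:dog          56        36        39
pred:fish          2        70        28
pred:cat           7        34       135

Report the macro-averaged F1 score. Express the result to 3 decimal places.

0.623

Per-class F1 score (2·TP/(2·TP+FP+FN)):
  dog: TP=56, FP=36+39=75, FN=2+7=9 → 112/196 = 0.5714
  fish: TP=70, FP=2+28=30, FN=36+34=70 → 140/240 = 0.5833
  cat: TP=135, FP=7+34=41, FN=39+28=67 → 270/378 = 0.7143
Macro-F1 score = mean = (0.5714 + 0.5833 + 0.7143) / 3 = 0.623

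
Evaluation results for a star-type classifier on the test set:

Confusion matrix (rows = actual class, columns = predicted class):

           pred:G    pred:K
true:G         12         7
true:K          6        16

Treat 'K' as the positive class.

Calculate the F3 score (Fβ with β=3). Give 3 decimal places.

Fβ = (1+β²)·TP / ((1+β²)·TP + β²·FN + FP), with β²=9
= 10·16 / (10·16 + 9·6 + 7) = 0.724

0.724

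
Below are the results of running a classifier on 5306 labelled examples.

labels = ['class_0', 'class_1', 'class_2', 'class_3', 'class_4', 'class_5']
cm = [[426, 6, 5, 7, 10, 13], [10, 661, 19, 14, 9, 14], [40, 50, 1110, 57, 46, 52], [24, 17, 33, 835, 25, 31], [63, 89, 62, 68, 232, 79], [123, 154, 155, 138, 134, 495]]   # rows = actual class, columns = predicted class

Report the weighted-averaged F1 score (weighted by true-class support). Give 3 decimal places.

0.692

Per-class F1 score (2·TP/(2·TP+FP+FN)):
  class_0: TP=426, FP=10+40+24+63+123=260, FN=6+5+7+10+13=41 → 852/1153 = 0.7389
  class_1: TP=661, FP=6+50+17+89+154=316, FN=10+19+14+9+14=66 → 1322/1704 = 0.7758
  class_2: TP=1110, FP=5+19+33+62+155=274, FN=40+50+57+46+52=245 → 2220/2739 = 0.8105
  class_3: TP=835, FP=7+14+57+68+138=284, FN=24+17+33+25+31=130 → 1670/2084 = 0.8013
  class_4: TP=232, FP=10+9+46+25+134=224, FN=63+89+62+68+79=361 → 464/1049 = 0.4423
  class_5: TP=495, FP=13+14+52+31+79=189, FN=123+154+155+138+134=704 → 990/1883 = 0.5258
Weighted-F1 score = Σ (supportᵢ/N)·F1 scoreᵢ with N=5306: (467/5306)·0.7389 + (727/5306)·0.7758 + (1355/5306)·0.8105 + (965/5306)·0.8013 + (593/5306)·0.4423 + (1199/5306)·0.5258 = 0.692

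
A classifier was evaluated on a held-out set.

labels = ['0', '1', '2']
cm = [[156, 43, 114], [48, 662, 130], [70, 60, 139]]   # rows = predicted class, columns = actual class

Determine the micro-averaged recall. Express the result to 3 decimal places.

0.673

Micro-averaging pools counts across classes: ΣTP=957, ΣFP=465, ΣFN=465.
Micro-recall = TP/(TP+FN) on pooled counts = 0.673 (equals overall accuracy in single-label multiclass).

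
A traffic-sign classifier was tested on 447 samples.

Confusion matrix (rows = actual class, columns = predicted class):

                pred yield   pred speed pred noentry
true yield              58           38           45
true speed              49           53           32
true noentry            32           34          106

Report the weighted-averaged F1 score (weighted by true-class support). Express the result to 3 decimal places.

Per-class F1 score (2·TP/(2·TP+FP+FN)):
  yield: TP=58, FP=49+32=81, FN=38+45=83 → 116/280 = 0.4143
  speed: TP=53, FP=38+34=72, FN=49+32=81 → 106/259 = 0.4093
  noentry: TP=106, FP=45+32=77, FN=32+34=66 → 212/355 = 0.5972
Weighted-F1 score = Σ (supportᵢ/N)·F1 scoreᵢ with N=447: (141/447)·0.4143 + (134/447)·0.4093 + (172/447)·0.5972 = 0.483

0.483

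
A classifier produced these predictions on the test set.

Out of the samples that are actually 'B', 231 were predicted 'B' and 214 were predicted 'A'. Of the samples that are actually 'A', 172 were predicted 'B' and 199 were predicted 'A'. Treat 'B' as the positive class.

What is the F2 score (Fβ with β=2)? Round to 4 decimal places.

Fβ = (1+β²)·TP / ((1+β²)·TP + β²·FN + FP), with β²=4
= 5·231 / (5·231 + 4·214 + 172) = 0.5291

0.5291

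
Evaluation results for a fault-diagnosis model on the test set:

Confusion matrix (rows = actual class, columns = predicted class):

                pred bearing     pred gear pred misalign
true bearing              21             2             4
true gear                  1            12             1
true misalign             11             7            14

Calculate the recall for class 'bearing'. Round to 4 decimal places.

recall = TP/(TP+FN).
bearing: TP=21, FN=2+4=6 → 21/27 = 0.77778

0.7778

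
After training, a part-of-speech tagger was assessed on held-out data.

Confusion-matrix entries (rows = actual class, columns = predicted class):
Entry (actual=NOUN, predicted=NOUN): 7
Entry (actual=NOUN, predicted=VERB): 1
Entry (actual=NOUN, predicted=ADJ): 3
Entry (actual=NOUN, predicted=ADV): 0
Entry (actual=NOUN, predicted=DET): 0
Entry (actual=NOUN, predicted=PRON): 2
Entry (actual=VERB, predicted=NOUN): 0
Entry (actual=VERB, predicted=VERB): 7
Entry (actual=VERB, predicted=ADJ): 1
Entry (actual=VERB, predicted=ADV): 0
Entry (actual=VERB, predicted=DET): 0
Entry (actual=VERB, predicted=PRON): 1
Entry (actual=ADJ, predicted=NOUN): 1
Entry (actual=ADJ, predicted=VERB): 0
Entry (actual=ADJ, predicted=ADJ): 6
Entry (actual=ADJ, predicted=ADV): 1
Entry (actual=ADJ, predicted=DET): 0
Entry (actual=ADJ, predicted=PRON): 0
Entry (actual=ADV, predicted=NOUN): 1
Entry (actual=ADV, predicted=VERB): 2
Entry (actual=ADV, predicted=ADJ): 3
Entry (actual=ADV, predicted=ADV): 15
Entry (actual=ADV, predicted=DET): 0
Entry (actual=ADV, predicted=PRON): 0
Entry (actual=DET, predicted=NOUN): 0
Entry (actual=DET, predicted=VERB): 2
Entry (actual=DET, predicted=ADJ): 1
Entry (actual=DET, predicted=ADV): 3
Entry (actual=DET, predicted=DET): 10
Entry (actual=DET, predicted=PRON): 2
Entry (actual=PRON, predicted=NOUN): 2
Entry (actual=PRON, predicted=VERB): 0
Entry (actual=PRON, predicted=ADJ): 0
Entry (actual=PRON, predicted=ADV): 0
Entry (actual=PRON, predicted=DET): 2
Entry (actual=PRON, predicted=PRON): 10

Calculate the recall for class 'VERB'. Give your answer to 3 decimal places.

Take TP from the diagonal, FP from the rest of the 'VERB' prediction marginal, FN from the rest of the 'VERB' actual marginal.
recall = TP/(TP+FN).
VERB: TP=7, FN=0+1+0+0+1=2 → 7/9 = 0.7778

0.778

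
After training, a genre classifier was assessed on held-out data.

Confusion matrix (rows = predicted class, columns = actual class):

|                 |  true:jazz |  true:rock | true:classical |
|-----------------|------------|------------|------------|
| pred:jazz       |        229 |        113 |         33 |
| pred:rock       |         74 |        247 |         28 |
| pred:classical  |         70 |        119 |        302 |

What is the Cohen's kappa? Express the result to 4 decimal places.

Observed agreement pₒ = trace/N = 778/1215 = 0.64033
Expected agreement pₑ = Σ (rowᵢ·colᵢ)/N² = (373·375 + 479·349 + 363·491)/1215² = 0.32873
κ = (pₒ − pₑ)/(1 − pₑ) = (0.64033 − 0.32873)/(1 − 0.32873) = 0.4642

0.4642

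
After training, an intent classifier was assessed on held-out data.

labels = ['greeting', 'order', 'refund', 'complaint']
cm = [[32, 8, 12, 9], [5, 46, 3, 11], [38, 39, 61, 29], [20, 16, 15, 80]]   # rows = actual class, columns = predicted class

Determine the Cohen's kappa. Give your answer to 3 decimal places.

Observed agreement pₒ = trace/N = 219/424 = 0.5165
Expected agreement pₑ = Σ (rowᵢ·colᵢ)/N² = (61·95 + 65·109 + 167·91 + 131·129)/424² = 0.2502
κ = (pₒ − pₑ)/(1 − pₑ) = (0.5165 − 0.2502)/(1 − 0.2502) = 0.355

0.355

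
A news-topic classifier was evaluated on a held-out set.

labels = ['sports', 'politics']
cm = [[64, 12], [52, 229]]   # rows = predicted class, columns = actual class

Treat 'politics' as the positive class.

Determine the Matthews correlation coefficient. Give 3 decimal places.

0.574

MCC = (TP·TN − FP·FN) / √((TP+FP)(TP+FN)(TN+FP)(TN+FN))
Numerator = 229·64 − 52·12 = 14032
Denominator = √(281·241·116·76) = √597028336 = 24434.1633
MCC = 14032 / 24434.1633 = 0.574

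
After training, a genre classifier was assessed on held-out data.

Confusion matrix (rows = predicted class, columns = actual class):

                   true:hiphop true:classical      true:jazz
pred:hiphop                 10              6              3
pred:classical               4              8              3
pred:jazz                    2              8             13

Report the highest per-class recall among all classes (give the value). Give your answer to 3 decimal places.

0.684

Per-class recall (TP/(TP+FN)):
  hiphop: TP=10, FN=4+2=6 → 10/16 = 0.6250
  classical: TP=8, FN=6+8=14 → 8/22 = 0.3636
  jazz: TP=13, FN=3+3=6 → 13/19 = 0.6842
Highest is class 'jazz' with recall = 0.684.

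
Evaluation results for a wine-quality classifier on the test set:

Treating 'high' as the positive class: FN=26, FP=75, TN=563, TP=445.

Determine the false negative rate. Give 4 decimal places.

0.0552

FNR = FN/(FN+TP) = 26/(26+445) = 0.0552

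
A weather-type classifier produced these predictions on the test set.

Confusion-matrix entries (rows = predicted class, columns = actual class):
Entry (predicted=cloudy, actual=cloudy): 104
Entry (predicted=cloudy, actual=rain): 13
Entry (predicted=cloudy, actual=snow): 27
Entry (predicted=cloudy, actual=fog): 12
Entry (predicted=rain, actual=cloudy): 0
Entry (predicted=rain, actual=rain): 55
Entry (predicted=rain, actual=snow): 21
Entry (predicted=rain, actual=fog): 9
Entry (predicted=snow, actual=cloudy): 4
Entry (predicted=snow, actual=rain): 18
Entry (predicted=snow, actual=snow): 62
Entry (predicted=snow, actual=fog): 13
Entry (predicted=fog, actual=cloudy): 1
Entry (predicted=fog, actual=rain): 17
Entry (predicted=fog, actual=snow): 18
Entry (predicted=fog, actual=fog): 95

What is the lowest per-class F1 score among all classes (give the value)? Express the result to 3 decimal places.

Per-class F1 score (2·TP/(2·TP+FP+FN)):
  cloudy: TP=104, FP=13+27+12=52, FN=0+4+1=5 → 208/265 = 0.7849
  rain: TP=55, FP=0+21+9=30, FN=13+18+17=48 → 110/188 = 0.5851
  snow: TP=62, FP=4+18+13=35, FN=27+21+18=66 → 124/225 = 0.5511
  fog: TP=95, FP=1+17+18=36, FN=12+9+13=34 → 190/260 = 0.7308
Lowest is class 'snow' with F1 score = 0.551.

0.551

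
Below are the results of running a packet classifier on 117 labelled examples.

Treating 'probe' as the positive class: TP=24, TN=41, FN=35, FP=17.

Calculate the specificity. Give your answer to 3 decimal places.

0.707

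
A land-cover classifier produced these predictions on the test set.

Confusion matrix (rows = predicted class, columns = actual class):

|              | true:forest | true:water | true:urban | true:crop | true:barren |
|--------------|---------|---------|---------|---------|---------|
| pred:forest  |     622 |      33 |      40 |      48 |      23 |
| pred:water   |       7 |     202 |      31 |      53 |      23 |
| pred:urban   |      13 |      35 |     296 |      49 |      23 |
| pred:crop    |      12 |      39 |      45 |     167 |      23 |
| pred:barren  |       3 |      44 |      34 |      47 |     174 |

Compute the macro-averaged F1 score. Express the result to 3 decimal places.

Per-class F1 score (2·TP/(2·TP+FP+FN)):
  forest: TP=622, FP=33+40+48+23=144, FN=7+13+12+3=35 → 1244/1423 = 0.8742
  water: TP=202, FP=7+31+53+23=114, FN=33+35+39+44=151 → 404/669 = 0.6039
  urban: TP=296, FP=13+35+49+23=120, FN=40+31+45+34=150 → 592/862 = 0.6868
  crop: TP=167, FP=12+39+45+23=119, FN=48+53+49+47=197 → 334/650 = 0.5138
  barren: TP=174, FP=3+44+34+47=128, FN=23+23+23+23=92 → 348/568 = 0.6127
Macro-F1 score = mean = (0.8742 + 0.6039 + 0.6868 + 0.5138 + 0.6127) / 5 = 0.658

0.658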